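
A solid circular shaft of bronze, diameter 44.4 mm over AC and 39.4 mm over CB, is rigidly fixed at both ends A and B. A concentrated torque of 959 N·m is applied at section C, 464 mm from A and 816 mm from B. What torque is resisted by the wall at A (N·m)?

709 N·m

Compatibility: T_A·a/J_AC = T_B·b/J_CB with T_A + T_B = T₀.
J_AC = 3.82×10^-7 m⁴, J_CB = 2.37×10^-7 m⁴, so T_A = T₀·(J_AC/a)/((J_AC/a)+(J_CB/b)) = 709.0 N·m, T_B = 250.0 N·m.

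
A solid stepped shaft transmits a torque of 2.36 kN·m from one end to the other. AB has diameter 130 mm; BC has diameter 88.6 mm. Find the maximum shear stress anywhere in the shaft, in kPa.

Under the same torque, τ_max = 16T/(πd³) is largest where d is smallest — segment BC (d = 88.6 mm).
τ_max = 16·2360/(π·(0.0886)³) = 1.728×10^7 Pa.

17300 kPa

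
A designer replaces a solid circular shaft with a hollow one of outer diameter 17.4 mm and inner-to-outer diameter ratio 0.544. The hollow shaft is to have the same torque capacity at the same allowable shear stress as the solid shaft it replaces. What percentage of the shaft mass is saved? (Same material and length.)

Equal τ_max and T ⇒ the solid shaft needs d_s³ = d_o³(1−k⁴), so d_s = 17.4·(1−0.544⁴)^(1/3) = 16.88 mm.
Area ratio A_h/A_s = d_o²(1−k²)/d_s² = (1−k²)/(1−k⁴)^(2/3) = 0.7484.
Mass saving = 1 − 0.7484 = 25.2 %.

25.2 %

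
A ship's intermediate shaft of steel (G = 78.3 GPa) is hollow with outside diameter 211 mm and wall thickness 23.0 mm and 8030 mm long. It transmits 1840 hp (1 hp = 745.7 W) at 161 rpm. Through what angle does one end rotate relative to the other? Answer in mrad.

ω = 2π·161/60 = 16.86 rad/s, so T = P/ω = 1840×745.7 / 16.86 = 81380 N·m.
J = π(d_o⁴ − d_i⁴)/32 = π(0.211⁴ − 0.165⁴)/32 = 1.218×10^-4 m⁴.
θ = T·L/(G·J) = 81380 × 8.03 / (78.3×10⁹ × 1.218×10^-4) = 0.06851 rad.

68.5 mrad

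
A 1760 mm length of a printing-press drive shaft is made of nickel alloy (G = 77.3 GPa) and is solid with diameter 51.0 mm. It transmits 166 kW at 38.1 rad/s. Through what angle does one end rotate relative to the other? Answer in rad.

0.149 rad

ω = 38.1 rad/s, so T = P/ω = 166×10³ / 38.10 = 4357 N·m.
J = πd⁴/32 = π(0.0510)⁴/32 = 6.642×10^-7 m⁴.
θ = T·L/(G·J) = 4357 × 1.76 / (77.3×10⁹ × 6.642×10^-7) = 0.1494 rad.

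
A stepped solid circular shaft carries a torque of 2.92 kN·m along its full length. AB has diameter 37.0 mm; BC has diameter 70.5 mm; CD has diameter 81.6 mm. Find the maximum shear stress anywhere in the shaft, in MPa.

Under the same torque, τ_max = 16T/(πd³) is largest where d is smallest — segment AB (d = 37.0 mm).
τ_max = 16·2920/(π·(0.0370)³) = 2.936×10^8 Pa.

294 MPa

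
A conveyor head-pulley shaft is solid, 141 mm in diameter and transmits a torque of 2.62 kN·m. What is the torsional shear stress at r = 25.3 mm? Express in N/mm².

J = πd⁴/32 = π(0.141)⁴/32 = 3.880×10^-5 m⁴.
Shear stress varies linearly with radius: τ = T·r/J = 2620 × 0.0253 / 3.880×10^-5 = 1.708×10^6 Pa.

1.71 N/mm²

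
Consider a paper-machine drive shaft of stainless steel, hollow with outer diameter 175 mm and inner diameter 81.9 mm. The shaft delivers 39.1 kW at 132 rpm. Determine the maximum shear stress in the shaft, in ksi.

0.410 ksi

ω = 2π·132/60 = 13.82 rad/s, so T = P/ω = 39.1×10³ / 13.82 = 2829 N·m.
J = π(d_o⁴ − d_i⁴)/32 = π(0.175⁴ − 0.0819⁴)/32 = 8.766×10^-5 m⁴.
τ_max = T·r/J = 2829 × 0.0875 / 8.766×10^-5 = 2.823×10^6 Pa.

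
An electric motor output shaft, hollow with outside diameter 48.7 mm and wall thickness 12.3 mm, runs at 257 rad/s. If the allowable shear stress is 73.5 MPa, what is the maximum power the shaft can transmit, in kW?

403 kW

J = π(d_o⁴ − d_i⁴)/32 = π(0.0487⁴ − 0.0241⁴)/32 = 5.191×10^-7 m⁴.
T_max = τ_allow·J/r = 7.35×10^7 × 5.191×10^-7 / 0.0244 = 1567 N·m.
ω = 257 rad/s, so P_max = T_max·ω = 4.027×10^5 W.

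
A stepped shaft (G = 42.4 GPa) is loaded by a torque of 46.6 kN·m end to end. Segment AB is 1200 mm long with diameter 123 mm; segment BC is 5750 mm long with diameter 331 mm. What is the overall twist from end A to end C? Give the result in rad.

J_AB = π(0.123)⁴/32 = 2.25×10^-5 m⁴; J_BC = π(0.331)⁴/32 = 1.18×10^-3 m⁴.
θ = (T/G)·Σ L_i/J_i = (46600/42.4×10⁹)·(1.20/2.25×10^-5 + 5.75/1.18×10^-3) = 0.06405 rad.

0.0641 rad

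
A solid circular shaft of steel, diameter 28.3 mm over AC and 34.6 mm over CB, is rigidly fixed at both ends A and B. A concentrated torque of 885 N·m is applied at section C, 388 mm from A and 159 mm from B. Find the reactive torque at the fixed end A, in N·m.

137 N·m

Compatibility: T_A·a/J_AC = T_B·b/J_CB with T_A + T_B = T₀.
J_AC = 6.30×10^-8 m⁴, J_CB = 1.41×10^-7 m⁴, so T_A = T₀·(J_AC/a)/((J_AC/a)+(J_CB/b)) = 137.2 N·m, T_B = 747.8 N·m.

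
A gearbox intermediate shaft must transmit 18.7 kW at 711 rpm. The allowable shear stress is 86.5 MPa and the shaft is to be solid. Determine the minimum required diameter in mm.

24.5 mm

ω = 2π·711/60 = 74.46 rad/s, so T = P/ω = 18.7×10³ / 74.46 = 251.2 N·m.
For a solid shaft τ_max = 16T/(πd³), so d = (16T/(π τ_allow))^(1/3) = (16·251.2/(π·8.65×10^7))^(1/3) = 0.02455 m.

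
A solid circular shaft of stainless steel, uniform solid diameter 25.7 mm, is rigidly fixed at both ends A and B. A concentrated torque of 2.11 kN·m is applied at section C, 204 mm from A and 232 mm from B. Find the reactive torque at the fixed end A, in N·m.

1120 N·m

With uniform GJ and both ends fixed, compatibility θ_AC = θ_CB gives T_A·a = T_B·b, together with T_A + T_B = T₀.
T_A = T₀·b/(a+b) = 2110·232/436.0 = 1123 N·m; T_B = 987.2 N·m.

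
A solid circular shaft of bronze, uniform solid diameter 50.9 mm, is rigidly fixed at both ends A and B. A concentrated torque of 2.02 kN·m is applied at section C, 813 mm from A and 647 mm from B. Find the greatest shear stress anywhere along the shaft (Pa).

With uniform GJ and both ends fixed, compatibility θ_AC = θ_CB gives T_A·a = T_B·b, together with T_A + T_B = T₀.
T_A = T₀·b/(a+b) = 2020·647/1460 = 895.2 N·m; T_B = 1125 N·m.
τ in each portion: τ_AC = 3.46×10^7 Pa, τ_CB = 4.34×10^7 Pa; maximum is in CB.
τ_max = T_CB·r/J = 1125·0.0255/6.59×10^-7 = 4.344×10^7 Pa.

4.34e7 Pa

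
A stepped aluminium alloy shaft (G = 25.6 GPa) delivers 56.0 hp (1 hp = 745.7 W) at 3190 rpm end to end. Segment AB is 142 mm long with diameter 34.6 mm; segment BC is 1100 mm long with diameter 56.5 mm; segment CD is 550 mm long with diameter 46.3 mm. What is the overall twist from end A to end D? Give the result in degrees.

ω = 2π·3190/60 = 334.1 rad/s, so T = P/ω = 56.0×745.7 / 334.1 = 125.0 N·m.
J_AB = π(0.0346)⁴/32 = 1.41×10^-7 m⁴; J_BC = π(0.0565)⁴/32 = 1.00×10^-6 m⁴; J_CD = π(0.0463)⁴/32 = 4.51×10^-7 m⁴.
θ = (T/G)·Σ L_i/J_i = (125.0/25.6×10⁹)·(0.142/1.41×10^-7 + 1.10/1.00×10^-6 + 0.550/4.51×10^-7) = 0.01625 rad.

0.931°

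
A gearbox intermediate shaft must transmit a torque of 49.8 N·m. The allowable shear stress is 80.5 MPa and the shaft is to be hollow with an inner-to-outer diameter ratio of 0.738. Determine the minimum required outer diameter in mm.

For a hollow shaft with d_i/d_o = 0.738: τ_max = 16T/(π d_o³ (1−k⁴)), so d_o = [16T/(π τ_allow (1−k⁴))]^(1/3) = [16·49.80/(π·8.05×10^7·0.7034)]^(1/3) = 0.01648 m.

16.5 mm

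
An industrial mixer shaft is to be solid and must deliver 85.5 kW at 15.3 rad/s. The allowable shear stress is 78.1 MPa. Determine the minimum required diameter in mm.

ω = 15.3 rad/s, so T = P/ω = 85.5×10³ / 15.30 = 5588 N·m.
For a solid shaft τ_max = 16T/(πd³), so d = (16T/(π τ_allow))^(1/3) = (16·5588/(π·7.81×10^7))^(1/3) = 0.07143 m.

71.4 mm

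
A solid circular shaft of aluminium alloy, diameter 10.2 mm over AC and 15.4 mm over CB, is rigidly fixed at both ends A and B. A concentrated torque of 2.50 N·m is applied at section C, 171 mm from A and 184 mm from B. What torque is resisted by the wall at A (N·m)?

Compatibility: T_A·a/J_AC = T_B·b/J_CB with T_A + T_B = T₀.
J_AC = 1.06×10^-9 m⁴, J_CB = 5.52×10^-9 m⁴, so T_A = T₀·(J_AC/a)/((J_AC/a)+(J_CB/b)) = 0.4289 N·m, T_B = 2.071 N·m.

0.429 N·m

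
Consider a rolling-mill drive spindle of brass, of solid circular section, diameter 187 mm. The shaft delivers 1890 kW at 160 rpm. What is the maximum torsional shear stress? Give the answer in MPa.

ω = 2π·160/60 = 16.76 rad/s, so T = P/ω = 1890×10³ / 16.76 = 112800 N·m.
J = πd⁴/32 = π(0.187)⁴/32 = 1.201×10^-4 m⁴.
τ_max = T·r/J = 112800 × 0.0935 / 1.201×10^-4 = 8.785×10^7 Pa.

87.9 MPa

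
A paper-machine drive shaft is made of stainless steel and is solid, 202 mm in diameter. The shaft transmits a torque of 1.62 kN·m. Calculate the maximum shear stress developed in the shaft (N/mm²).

J = πd⁴/32 = π(0.202)⁴/32 = 1.635×10^-4 m⁴.
τ_max = T·r/J = 1620 × 0.101 / 1.635×10^-4 = 1.001×10^6 Pa.

1.00 N/mm²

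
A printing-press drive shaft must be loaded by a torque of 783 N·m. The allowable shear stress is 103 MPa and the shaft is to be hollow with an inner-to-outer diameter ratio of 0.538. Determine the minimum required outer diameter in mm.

For a hollow shaft with d_i/d_o = 0.538: τ_max = 16T/(π d_o³ (1−k⁴)), so d_o = [16T/(π τ_allow (1−k⁴))]^(1/3) = [16·783.0/(π·1.03×10^8·0.9162)]^(1/3) = 0.03483 m.

34.8 mm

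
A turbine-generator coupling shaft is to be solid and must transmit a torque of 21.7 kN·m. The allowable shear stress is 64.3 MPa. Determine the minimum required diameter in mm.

For a solid shaft τ_max = 16T/(πd³), so d = (16T/(π τ_allow))^(1/3) = (16·21700/(π·6.43×10^7))^(1/3) = 0.1198 m.

120 mm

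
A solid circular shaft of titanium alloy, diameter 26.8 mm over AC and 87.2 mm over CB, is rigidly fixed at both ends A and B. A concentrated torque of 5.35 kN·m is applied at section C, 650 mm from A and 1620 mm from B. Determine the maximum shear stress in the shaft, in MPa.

Compatibility: T_A·a/J_AC = T_B·b/J_CB with T_A + T_B = T₀.
J_AC = 5.06×10^-8 m⁴, J_CB = 5.68×10^-6 m⁴, so T_A = T₀·(J_AC/a)/((J_AC/a)+(J_CB/b)) = 116.4 N·m, T_B = 5234 N·m.
τ in each portion: τ_AC = 3.08×10^7 Pa, τ_CB = 4.02×10^7 Pa; maximum is in CB.
τ_max = T_CB·r/J = 5234·0.0436/5.68×10^-6 = 4.020×10^7 Pa.

40.2 MPa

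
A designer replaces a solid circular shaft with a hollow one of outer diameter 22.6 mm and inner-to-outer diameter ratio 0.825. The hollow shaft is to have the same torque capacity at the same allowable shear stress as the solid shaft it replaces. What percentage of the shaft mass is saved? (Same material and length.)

Equal τ_max and T ⇒ the solid shaft needs d_s³ = d_o³(1−k⁴), so d_s = 22.6·(1−0.825⁴)^(1/3) = 18.37 mm.
Area ratio A_h/A_s = d_o²(1−k²)/d_s² = (1−k²)/(1−k⁴)^(2/3) = 0.4836.
Mass saving = 1 − 0.4836 = 51.6 %.

51.6 %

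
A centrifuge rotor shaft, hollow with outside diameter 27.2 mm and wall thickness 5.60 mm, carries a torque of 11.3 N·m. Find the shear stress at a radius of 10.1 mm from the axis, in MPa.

2.41 MPa

J = π(d_o⁴ − d_i⁴)/32 = π(0.0272⁴ − 0.0160⁴)/32 = 4.730×10^-8 m⁴.
Shear stress varies linearly with radius: τ = T·r/J = 11.30 × 0.0101 / 4.730×10^-8 = 2.413×10^6 Pa.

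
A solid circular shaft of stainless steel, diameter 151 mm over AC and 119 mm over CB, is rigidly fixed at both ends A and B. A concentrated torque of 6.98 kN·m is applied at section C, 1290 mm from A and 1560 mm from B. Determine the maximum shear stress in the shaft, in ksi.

1.14 ksi

Compatibility: T_A·a/J_AC = T_B·b/J_CB with T_A + T_B = T₀.
J_AC = 5.10×10^-5 m⁴, J_CB = 1.97×10^-5 m⁴, so T_A = T₀·(J_AC/a)/((J_AC/a)+(J_CB/b)) = 5292 N·m, T_B = 1688 N·m.
τ in each portion: τ_AC = 7.83×10^6 Pa, τ_CB = 5.10×10^6 Pa; maximum is in AC.
τ_max = T_AC·r/J = 5292·0.0755/5.10×10^-5 = 7.828×10^6 Pa.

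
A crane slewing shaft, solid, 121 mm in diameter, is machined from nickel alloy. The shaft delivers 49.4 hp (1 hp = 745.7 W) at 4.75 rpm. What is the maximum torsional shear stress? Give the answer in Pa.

ω = 2π·4.75/60 = 0.4974 rad/s, so T = P/ω = 49.4×745.7 / 0.4974 = 74060 N·m.
J = πd⁴/32 = π(0.121)⁴/32 = 2.104×10^-5 m⁴.
τ_max = T·r/J = 74060 × 0.0605 / 2.104×10^-5 = 2.129×10^8 Pa.

2.13e8 Pa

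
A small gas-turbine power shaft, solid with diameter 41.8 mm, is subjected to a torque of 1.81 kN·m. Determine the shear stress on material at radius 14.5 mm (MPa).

J = πd⁴/32 = π(0.0418)⁴/32 = 2.997×10^-7 m⁴.
Shear stress varies linearly with radius: τ = T·r/J = 1810 × 0.0145 / 2.997×10^-7 = 8.757×10^7 Pa.

87.6 MPa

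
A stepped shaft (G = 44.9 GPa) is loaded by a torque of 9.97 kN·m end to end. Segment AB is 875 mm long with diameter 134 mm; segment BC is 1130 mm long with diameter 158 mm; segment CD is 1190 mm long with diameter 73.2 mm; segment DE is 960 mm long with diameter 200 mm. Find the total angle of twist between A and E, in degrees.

6.04°

J_AB = π(0.134)⁴/32 = 3.17×10^-5 m⁴; J_BC = π(0.158)⁴/32 = 6.12×10^-5 m⁴; J_CD = π(0.0732)⁴/32 = 2.82×10^-6 m⁴; J_DE = π(0.200)⁴/32 = 1.57×10^-4 m⁴.
θ = (T/G)·Σ L_i/J_i = (9970/44.9×10⁹)·(0.875/3.17×10^-5 + 1.13/6.12×10^-5 + 1.19/2.82×10^-6 + 0.960/1.57×10^-4) = 0.1053 rad.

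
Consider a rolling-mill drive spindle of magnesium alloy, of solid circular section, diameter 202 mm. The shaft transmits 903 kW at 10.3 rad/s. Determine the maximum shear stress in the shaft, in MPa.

ω = 10.3 rad/s, so T = P/ω = 903×10³ / 10.30 = 87670 N·m.
J = πd⁴/32 = π(0.202)⁴/32 = 1.635×10^-4 m⁴.
τ_max = T·r/J = 87670 × 0.101 / 1.635×10^-4 = 5.417×10^7 Pa.

54.2 MPa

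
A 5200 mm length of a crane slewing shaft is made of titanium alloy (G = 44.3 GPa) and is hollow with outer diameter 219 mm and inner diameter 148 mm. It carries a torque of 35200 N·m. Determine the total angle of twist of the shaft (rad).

0.0231 rad

J = π(d_o⁴ − d_i⁴)/32 = π(0.219⁴ − 0.148⁴)/32 = 1.787×10^-4 m⁴.
θ = T·L/(G·J) = 35200 × 5.20 / (44.3×10⁹ × 1.787×10^-4) = 0.02312 rad.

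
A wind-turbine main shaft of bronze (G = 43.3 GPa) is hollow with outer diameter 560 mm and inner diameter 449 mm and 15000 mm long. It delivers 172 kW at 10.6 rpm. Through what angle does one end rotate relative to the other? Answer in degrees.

ω = 2π·10.6/60 = 1.110 rad/s, so T = P/ω = 172×10³ / 1.110 = 155000 N·m.
J = π(d_o⁴ − d_i⁴)/32 = π(0.560⁴ − 0.449⁴)/32 = 5.665×10^-3 m⁴.
θ = T·L/(G·J) = 155000 × 15.0 / (43.3×10⁹ × 5.665×10^-3) = 9.476×10^-3 rad.

0.543°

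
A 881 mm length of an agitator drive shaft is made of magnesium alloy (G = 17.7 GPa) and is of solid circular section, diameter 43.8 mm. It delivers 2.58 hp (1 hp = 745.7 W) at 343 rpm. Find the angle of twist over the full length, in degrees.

ω = 2π·343/60 = 35.92 rad/s, so T = P/ω = 2.58×745.7 / 35.92 = 53.56 N·m.
J = πd⁴/32 = π(0.0438)⁴/32 = 3.613×10^-7 m⁴.
θ = T·L/(G·J) = 53.56 × 0.881 / (17.7×10⁹ × 3.613×10^-7) = 7.378×10^-3 rad.

0.423°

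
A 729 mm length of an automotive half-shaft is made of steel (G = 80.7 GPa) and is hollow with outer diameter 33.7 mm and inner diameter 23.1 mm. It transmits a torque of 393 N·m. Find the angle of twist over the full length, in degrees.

2.06°

J = π(d_o⁴ − d_i⁴)/32 = π(0.0337⁴ − 0.0231⁴)/32 = 9.867×10^-8 m⁴.
θ = T·L/(G·J) = 393.0 × 0.729 / (80.7×10⁹ × 9.867×10^-8) = 0.03598 rad.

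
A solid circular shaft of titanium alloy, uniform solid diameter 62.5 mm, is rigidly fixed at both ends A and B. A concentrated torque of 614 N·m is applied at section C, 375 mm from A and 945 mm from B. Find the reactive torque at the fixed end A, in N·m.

440 N·m

With uniform GJ and both ends fixed, compatibility θ_AC = θ_CB gives T_A·a = T_B·b, together with T_A + T_B = T₀.
T_A = T₀·b/(a+b) = 614.0·945/1320 = 439.6 N·m; T_B = 174.4 N·m.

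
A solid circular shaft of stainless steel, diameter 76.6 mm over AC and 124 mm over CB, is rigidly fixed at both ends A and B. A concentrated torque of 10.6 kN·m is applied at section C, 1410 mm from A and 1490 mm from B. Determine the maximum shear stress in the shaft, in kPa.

Compatibility: T_A·a/J_AC = T_B·b/J_CB with T_A + T_B = T₀.
J_AC = 3.38×10^-6 m⁴, J_CB = 2.32×10^-5 m⁴, so T_A = T₀·(J_AC/a)/((J_AC/a)+(J_CB/b)) = 1414 N·m, T_B = 9186 N·m.
τ in each portion: τ_AC = 1.60×10^7 Pa, τ_CB = 2.45×10^7 Pa; maximum is in CB.
τ_max = T_CB·r/J = 9186·0.0620/2.32×10^-5 = 2.454×10^7 Pa.

24500 kPa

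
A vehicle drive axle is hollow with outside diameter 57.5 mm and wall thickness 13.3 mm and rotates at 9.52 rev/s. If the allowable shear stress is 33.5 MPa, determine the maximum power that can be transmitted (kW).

68.6 kW

J = π(d_o⁴ − d_i⁴)/32 = π(0.0575⁴ − 0.0309⁴)/32 = 9.837×10^-7 m⁴.
T_max = τ_allow·J/r = 3.35×10^7 × 9.837×10^-7 / 0.0288 = 1146 N·m.
ω = 2π·9.52 = 59.82 rad/s, so P_max = T_max·ω = 6.856×10^4 W.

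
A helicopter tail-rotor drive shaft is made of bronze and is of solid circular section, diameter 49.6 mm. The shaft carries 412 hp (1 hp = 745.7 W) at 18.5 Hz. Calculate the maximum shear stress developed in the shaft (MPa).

110 MPa

ω = 2π·18.5 = 116.2 rad/s, so T = P/ω = 412×745.7 / 116.2 = 2643 N·m.
J = πd⁴/32 = π(0.0496)⁴/32 = 5.942×10^-7 m⁴.
τ_max = T·r/J = 2643 × 0.0248 / 5.942×10^-7 = 1.103×10^8 Pa.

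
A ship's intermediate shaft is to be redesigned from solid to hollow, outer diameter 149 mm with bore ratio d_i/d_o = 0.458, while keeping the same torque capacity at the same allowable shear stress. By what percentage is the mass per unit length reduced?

Equal τ_max and T ⇒ the solid shaft needs d_s³ = d_o³(1−k⁴), so d_s = 149·(1−0.458⁴)^(1/3) = 146.8 mm.
Area ratio A_h/A_s = d_o²(1−k²)/d_s² = (1−k²)/(1−k⁴)^(2/3) = 0.8143.
Mass saving = 1 − 0.8143 = 18.6 %.

18.6 %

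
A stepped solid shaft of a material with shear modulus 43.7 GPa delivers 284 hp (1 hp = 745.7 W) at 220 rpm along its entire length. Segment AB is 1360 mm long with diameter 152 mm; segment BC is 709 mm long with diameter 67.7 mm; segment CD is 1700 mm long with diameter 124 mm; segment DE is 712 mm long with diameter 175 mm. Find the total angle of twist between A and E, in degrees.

ω = 2π·220/60 = 23.04 rad/s, so T = P/ω = 284×745.7 / 23.04 = 9192 N·m.
J_AB = π(0.152)⁴/32 = 5.24×10^-5 m⁴; J_BC = π(0.0677)⁴/32 = 2.06×10^-6 m⁴; J_CD = π(0.124)⁴/32 = 2.32×10^-5 m⁴; J_DE = π(0.175)⁴/32 = 9.21×10^-5 m⁴.
θ = (T/G)·Σ L_i/J_i = (9192/43.7×10⁹)·(1.36/5.24×10^-5 + 0.709/2.06×10^-6 + 1.70/2.32×10^-5 + 0.712/9.21×10^-5) = 0.09481 rad.

5.43°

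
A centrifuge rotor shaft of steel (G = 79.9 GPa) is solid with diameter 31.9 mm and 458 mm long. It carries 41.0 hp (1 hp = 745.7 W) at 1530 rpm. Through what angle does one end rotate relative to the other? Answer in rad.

ω = 2π·1530/60 = 160.2 rad/s, so T = P/ω = 41.0×745.7 / 160.2 = 190.8 N·m.
J = πd⁴/32 = π(0.0319)⁴/32 = 1.017×10^-7 m⁴.
θ = T·L/(G·J) = 190.8 × 0.458 / (79.9×10⁹ × 1.017×10^-7) = 0.01076 rad.

0.0108 rad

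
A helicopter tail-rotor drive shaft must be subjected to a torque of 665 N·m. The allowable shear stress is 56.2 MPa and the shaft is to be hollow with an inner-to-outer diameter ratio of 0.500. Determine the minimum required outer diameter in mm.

40.1 mm

For a hollow shaft with d_i/d_o = 0.500: τ_max = 16T/(π d_o³ (1−k⁴)), so d_o = [16T/(π τ_allow (1−k⁴))]^(1/3) = [16·665.0/(π·5.62×10^7·0.9375)]^(1/3) = 0.04006 m.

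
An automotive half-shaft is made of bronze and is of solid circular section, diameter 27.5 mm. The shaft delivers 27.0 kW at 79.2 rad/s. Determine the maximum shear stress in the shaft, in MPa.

ω = 79.2 rad/s, so T = P/ω = 27.0×10³ / 79.20 = 340.9 N·m.
J = πd⁴/32 = π(0.0275)⁴/32 = 5.615×10^-8 m⁴.
τ_max = T·r/J = 340.9 × 0.0138 / 5.615×10^-8 = 8.349×10^7 Pa.

83.5 MPa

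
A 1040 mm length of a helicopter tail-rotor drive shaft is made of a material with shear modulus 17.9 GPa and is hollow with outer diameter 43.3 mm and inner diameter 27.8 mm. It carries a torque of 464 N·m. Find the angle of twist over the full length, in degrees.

J = π(d_o⁴ − d_i⁴)/32 = π(0.0433⁴ − 0.0278⁴)/32 = 2.865×10^-7 m⁴.
θ = T·L/(G·J) = 464.0 × 1.04 / (17.9×10⁹ × 2.865×10^-7) = 0.09411 rad.

5.39°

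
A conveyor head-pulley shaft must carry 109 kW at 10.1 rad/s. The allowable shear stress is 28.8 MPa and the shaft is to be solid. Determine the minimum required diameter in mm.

ω = 10.1 rad/s, so T = P/ω = 109×10³ / 10.10 = 10790 N·m.
For a solid shaft τ_max = 16T/(πd³), so d = (16T/(π τ_allow))^(1/3) = (16·10790/(π·2.88×10^7))^(1/3) = 0.1240 m.

124 mm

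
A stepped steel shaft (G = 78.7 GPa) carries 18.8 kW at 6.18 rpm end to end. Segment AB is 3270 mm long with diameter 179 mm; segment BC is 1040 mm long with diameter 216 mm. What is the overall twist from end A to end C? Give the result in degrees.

ω = 2π·6.18/60 = 0.6472 rad/s, so T = P/ω = 18.8×10³ / 0.6472 = 29050 N·m.
J_AB = π(0.179)⁴/32 = 1.01×10^-4 m⁴; J_BC = π(0.216)⁴/32 = 2.14×10^-4 m⁴.
θ = (T/G)·Σ L_i/J_i = (29050/78.7×10⁹)·(3.27/1.01×10^-4 + 1.04/2.14×10^-4) = 0.01377 rad.

0.789°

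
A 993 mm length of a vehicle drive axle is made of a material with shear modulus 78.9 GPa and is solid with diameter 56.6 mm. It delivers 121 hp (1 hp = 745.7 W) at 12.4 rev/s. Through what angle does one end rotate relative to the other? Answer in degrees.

0.829°

ω = 2π·12.4 = 77.91 rad/s, so T = P/ω = 121×745.7 / 77.91 = 1158 N·m.
J = πd⁴/32 = π(0.0566)⁴/32 = 1.008×10^-6 m⁴.
θ = T·L/(G·J) = 1158 × 0.993 / (78.9×10⁹ × 1.008×10^-6) = 0.01447 rad.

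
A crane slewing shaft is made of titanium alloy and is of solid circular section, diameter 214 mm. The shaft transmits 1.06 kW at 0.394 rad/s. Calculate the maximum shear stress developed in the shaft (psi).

ω = 0.394 rad/s, so T = P/ω = 1.06×10³ / 0.3940 = 2690 N·m.
J = πd⁴/32 = π(0.214)⁴/32 = 2.059×10^-4 m⁴.
τ_max = T·r/J = 2690 × 0.107 / 2.059×10^-4 = 1.398×10^6 Pa.

203 psi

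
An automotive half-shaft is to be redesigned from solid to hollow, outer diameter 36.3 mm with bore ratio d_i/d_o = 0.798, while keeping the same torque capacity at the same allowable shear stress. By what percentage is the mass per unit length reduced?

Equal τ_max and T ⇒ the solid shaft needs d_s³ = d_o³(1−k⁴), so d_s = 36.3·(1−0.798⁴)^(1/3) = 30.52 mm.
Area ratio A_h/A_s = d_o²(1−k²)/d_s² = (1−k²)/(1−k⁴)^(2/3) = 0.5137.
Mass saving = 1 − 0.5137 = 48.6 %.

48.6 %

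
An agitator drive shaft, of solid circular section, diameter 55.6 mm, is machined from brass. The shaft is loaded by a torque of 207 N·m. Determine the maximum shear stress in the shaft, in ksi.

0.890 ksi

J = πd⁴/32 = π(0.0556)⁴/32 = 9.382×10^-7 m⁴.
τ_max = T·r/J = 207.0 × 0.0278 / 9.382×10^-7 = 6.134×10^6 Pa.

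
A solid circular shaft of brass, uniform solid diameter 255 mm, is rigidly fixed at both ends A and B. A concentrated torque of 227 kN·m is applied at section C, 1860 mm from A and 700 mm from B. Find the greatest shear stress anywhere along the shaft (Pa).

5.07e7 Pa

With uniform GJ and both ends fixed, compatibility θ_AC = θ_CB gives T_A·a = T_B·b, together with T_A + T_B = T₀.
T_A = T₀·b/(a+b) = 227000·700/2560 = 62070 N·m; T_B = 164900 N·m.
τ in each portion: τ_AC = 1.91×10^7 Pa, τ_CB = 5.07×10^7 Pa; maximum is in CB.
τ_max = T_CB·r/J = 164900·0.128/4.15×10^-4 = 5.066×10^7 Pa.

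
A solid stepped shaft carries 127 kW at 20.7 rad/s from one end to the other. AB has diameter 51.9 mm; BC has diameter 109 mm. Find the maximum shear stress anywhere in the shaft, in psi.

ω = 20.7 rad/s, so T = P/ω = 127×10³ / 20.70 = 6135 N·m.
Under the same torque, τ_max = 16T/(πd³) is largest where d is smallest — segment AB (d = 51.9 mm).
τ_max = 16·6135/(π·(0.0519)³) = 2.235×10^8 Pa.

32400 psi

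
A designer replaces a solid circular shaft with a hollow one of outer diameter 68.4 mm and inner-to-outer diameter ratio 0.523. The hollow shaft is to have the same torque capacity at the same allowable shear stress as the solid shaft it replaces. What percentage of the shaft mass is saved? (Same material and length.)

23.5 %

Equal τ_max and T ⇒ the solid shaft needs d_s³ = d_o³(1−k⁴), so d_s = 68.4·(1−0.523⁴)^(1/3) = 66.65 mm.
Area ratio A_h/A_s = d_o²(1−k²)/d_s² = (1−k²)/(1−k⁴)^(2/3) = 0.7651.
Mass saving = 1 − 0.7651 = 23.5 %.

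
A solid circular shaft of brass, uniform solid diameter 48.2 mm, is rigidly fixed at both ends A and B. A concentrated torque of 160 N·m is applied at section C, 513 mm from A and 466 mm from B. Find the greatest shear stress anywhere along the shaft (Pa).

With uniform GJ and both ends fixed, compatibility θ_AC = θ_CB gives T_A·a = T_B·b, together with T_A + T_B = T₀.
T_A = T₀·b/(a+b) = 160.0·466/979.0 = 76.16 N·m; T_B = 83.84 N·m.
τ in each portion: τ_AC = 3.46×10^6 Pa, τ_CB = 3.81×10^6 Pa; maximum is in CB.
τ_max = T_CB·r/J = 83.84·0.0241/5.30×10^-7 = 3.813×10^6 Pa.

3.81e6 Pa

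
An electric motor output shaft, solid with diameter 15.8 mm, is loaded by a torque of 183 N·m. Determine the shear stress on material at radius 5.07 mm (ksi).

J = πd⁴/32 = π(0.0158)⁴/32 = 6.118×10^-9 m⁴.
Shear stress varies linearly with radius: τ = T·r/J = 183.0 × 0.00507 / 6.118×10^-9 = 1.516×10^8 Pa.

22.0 ksi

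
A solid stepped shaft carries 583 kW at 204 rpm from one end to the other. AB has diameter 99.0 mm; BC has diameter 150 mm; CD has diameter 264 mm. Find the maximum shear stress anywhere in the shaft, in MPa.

143 MPa

ω = 2π·204/60 = 21.36 rad/s, so T = P/ω = 583×10³ / 21.36 = 27290 N·m.
Under the same torque, τ_max = 16T/(πd³) is largest where d is smallest — segment AB (d = 99.0 mm).
τ_max = 16·27290/(π·(0.0990)³) = 1.432×10^8 Pa.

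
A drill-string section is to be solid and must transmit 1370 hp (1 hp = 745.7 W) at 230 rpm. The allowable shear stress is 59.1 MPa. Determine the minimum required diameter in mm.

154 mm

ω = 2π·230/60 = 24.09 rad/s, so T = P/ω = 1370×745.7 / 24.09 = 42420 N·m.
For a solid shaft τ_max = 16T/(πd³), so d = (16T/(π τ_allow))^(1/3) = (16·42420/(π·5.91×10^7))^(1/3) = 0.1540 m.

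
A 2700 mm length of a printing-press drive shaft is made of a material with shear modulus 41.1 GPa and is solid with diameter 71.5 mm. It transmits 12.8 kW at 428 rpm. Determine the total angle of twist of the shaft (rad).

ω = 2π·428/60 = 44.82 rad/s, so T = P/ω = 12.8×10³ / 44.82 = 285.6 N·m.
J = πd⁴/32 = π(0.0715)⁴/32 = 2.566×10^-6 m⁴.
θ = T·L/(G·J) = 285.6 × 2.70 / (41.1×10⁹ × 2.566×10^-6) = 7.312×10^-3 rad.

0.00731 rad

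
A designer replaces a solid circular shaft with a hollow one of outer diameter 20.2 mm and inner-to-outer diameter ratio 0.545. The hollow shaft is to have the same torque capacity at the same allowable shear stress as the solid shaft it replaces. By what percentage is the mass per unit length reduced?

25.2 %

Equal τ_max and T ⇒ the solid shaft needs d_s³ = d_o³(1−k⁴), so d_s = 20.2·(1−0.545⁴)^(1/3) = 19.59 mm.
Area ratio A_h/A_s = d_o²(1−k²)/d_s² = (1−k²)/(1−k⁴)^(2/3) = 0.7476.
Mass saving = 1 − 0.7476 = 25.2 %.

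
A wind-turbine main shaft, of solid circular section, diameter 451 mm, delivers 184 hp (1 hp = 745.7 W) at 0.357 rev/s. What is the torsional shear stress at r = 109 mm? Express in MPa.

1.64 MPa

ω = 2π·0.357 = 2.243 rad/s, so T = P/ω = 184×745.7 / 2.243 = 61170 N·m.
J = πd⁴/32 = π(0.451)⁴/32 = 4.062×10^-3 m⁴.
Shear stress varies linearly with radius: τ = T·r/J = 61170 × 0.109 / 4.062×10^-3 = 1.642×10^6 Pa.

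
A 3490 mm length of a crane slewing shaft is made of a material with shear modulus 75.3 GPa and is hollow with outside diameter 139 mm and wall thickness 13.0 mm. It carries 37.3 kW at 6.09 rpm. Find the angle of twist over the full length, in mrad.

131 mrad

ω = 2π·6.09/60 = 0.6377 rad/s, so T = P/ω = 37.3×10³ / 0.6377 = 58490 N·m.
J = π(d_o⁴ − d_i⁴)/32 = π(0.139⁴ − 0.113⁴)/32 = 2.064×10^-5 m⁴.
θ = T·L/(G·J) = 58490 × 3.49 / (75.3×10⁹ × 2.064×10^-5) = 0.1313 rad.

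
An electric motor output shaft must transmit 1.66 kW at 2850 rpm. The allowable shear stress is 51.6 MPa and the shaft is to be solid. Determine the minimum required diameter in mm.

ω = 2π·2850/60 = 298.5 rad/s, so T = P/ω = 1.66×10³ / 298.5 = 5.562 N·m.
For a solid shaft τ_max = 16T/(πd³), so d = (16T/(π τ_allow))^(1/3) = (16·5.562/(π·5.16×10^7))^(1/3) = 0.008188 m.

8.19 mm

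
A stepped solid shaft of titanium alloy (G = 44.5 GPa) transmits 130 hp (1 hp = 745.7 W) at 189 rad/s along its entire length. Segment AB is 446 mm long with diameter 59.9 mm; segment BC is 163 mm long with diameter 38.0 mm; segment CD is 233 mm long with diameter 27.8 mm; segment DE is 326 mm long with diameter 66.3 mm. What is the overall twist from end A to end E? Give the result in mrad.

ω = 189 rad/s, so T = P/ω = 130×745.7 / 189.0 = 512.9 N·m.
J_AB = π(0.0599)⁴/32 = 1.26×10^-6 m⁴; J_BC = π(0.0380)⁴/32 = 2.05×10^-7 m⁴; J_CD = π(0.0278)⁴/32 = 5.86×10^-8 m⁴; J_DE = π(0.0663)⁴/32 = 1.90×10^-6 m⁴.
θ = (T/G)·Σ L_i/J_i = (512.9/44.5×10⁹)·(0.446/1.26×10^-6 + 0.163/2.05×10^-7 + 0.233/5.86×10^-8 + 0.326/1.90×10^-6) = 0.06103 rad.

61.0 mrad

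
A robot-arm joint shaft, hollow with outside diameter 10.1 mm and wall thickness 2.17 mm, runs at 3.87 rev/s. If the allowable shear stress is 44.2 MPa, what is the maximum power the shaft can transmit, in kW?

0.194 kW

J = π(d_o⁴ − d_i⁴)/32 = π(0.0101⁴ − 0.00576⁴)/32 = 9.135×10^-10 m⁴.
T_max = τ_allow·J/r = 4.42×10^7 × 9.135×10^-10 / 0.00505 = 7.996 N·m.
ω = 2π·3.87 = 24.32 rad/s, so P_max = T_max·ω = 194.4 W.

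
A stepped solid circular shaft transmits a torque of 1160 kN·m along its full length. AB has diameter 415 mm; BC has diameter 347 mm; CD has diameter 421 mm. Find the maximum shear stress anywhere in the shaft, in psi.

20500 psi

Under the same torque, τ_max = 16T/(πd³) is largest where d is smallest — segment BC (d = 347 mm).
τ_max = 16·1.160e6/(π·(0.347)³) = 1.414×10^8 Pa.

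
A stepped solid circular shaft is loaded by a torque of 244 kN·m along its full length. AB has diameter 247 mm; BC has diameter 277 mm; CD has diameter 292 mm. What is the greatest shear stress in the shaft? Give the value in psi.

Under the same torque, τ_max = 16T/(πd³) is largest where d is smallest — segment AB (d = 247 mm).
τ_max = 16·244000/(π·(0.247)³) = 8.246×10^7 Pa.

12000 psi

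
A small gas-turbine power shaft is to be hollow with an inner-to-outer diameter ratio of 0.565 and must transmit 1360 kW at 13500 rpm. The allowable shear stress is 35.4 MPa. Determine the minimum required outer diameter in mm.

ω = 2π·13500/60 = 1414 rad/s, so T = P/ω = 1360×10³ / 1414 = 962.0 N·m.
For a hollow shaft with d_i/d_o = 0.565: τ_max = 16T/(π d_o³ (1−k⁴)), so d_o = [16T/(π τ_allow (1−k⁴))]^(1/3) = [16·962.0/(π·3.54×10^7·0.8981)]^(1/3) = 0.05361 m.

53.6 mm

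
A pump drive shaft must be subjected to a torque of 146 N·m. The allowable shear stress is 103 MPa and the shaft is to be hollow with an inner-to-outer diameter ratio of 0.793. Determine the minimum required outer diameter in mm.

22.9 mm

For a hollow shaft with d_i/d_o = 0.793: τ_max = 16T/(π d_o³ (1−k⁴)), so d_o = [16T/(π τ_allow (1−k⁴))]^(1/3) = [16·146.0/(π·1.03×10^8·0.6045)]^(1/3) = 0.02286 m.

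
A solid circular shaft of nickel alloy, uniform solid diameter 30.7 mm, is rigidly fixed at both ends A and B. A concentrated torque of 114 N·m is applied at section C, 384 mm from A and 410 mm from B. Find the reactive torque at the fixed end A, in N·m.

58.9 N·m

With uniform GJ and both ends fixed, compatibility θ_AC = θ_CB gives T_A·a = T_B·b, together with T_A + T_B = T₀.
T_A = T₀·b/(a+b) = 114.0·410/794.0 = 58.87 N·m; T_B = 55.13 N·m.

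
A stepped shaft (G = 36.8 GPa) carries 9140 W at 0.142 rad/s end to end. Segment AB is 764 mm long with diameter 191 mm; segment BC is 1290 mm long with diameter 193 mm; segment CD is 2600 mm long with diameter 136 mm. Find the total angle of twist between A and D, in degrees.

9.29°

ω = 0.142 rad/s, so T = P/ω = 9140 / 0.1420 = 64370 N·m.
J_AB = π(0.191)⁴/32 = 1.31×10^-4 m⁴; J_BC = π(0.193)⁴/32 = 1.36×10^-4 m⁴; J_CD = π(0.136)⁴/32 = 3.36×10^-5 m⁴.
θ = (T/G)·Σ L_i/J_i = (64370/36.8×10⁹)·(0.764/1.31×10^-4 + 1.29/1.36×10^-4 + 2.60/3.36×10^-5) = 0.1622 rad.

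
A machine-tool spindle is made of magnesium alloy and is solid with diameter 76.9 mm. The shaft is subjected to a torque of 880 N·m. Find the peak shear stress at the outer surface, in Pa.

J = πd⁴/32 = π(0.0769)⁴/32 = 3.433×10^-6 m⁴.
τ_max = T·r/J = 880.0 × 0.0385 / 3.433×10^-6 = 9.855×10^6 Pa.

9.86e6 Pa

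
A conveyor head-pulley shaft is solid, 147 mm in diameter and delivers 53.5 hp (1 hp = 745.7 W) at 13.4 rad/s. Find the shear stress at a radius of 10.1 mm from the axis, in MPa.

0.656 MPa

ω = 13.4 rad/s, so T = P/ω = 53.5×745.7 / 13.40 = 2977 N·m.
J = πd⁴/32 = π(0.147)⁴/32 = 4.584×10^-5 m⁴.
Shear stress varies linearly with radius: τ = T·r/J = 2977 × 0.0101 / 4.584×10^-5 = 6.559×10^5 Pa.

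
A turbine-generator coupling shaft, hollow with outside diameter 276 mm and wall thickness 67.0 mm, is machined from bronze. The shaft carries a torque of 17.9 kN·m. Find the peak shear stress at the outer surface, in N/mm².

J = π(d_o⁴ − d_i⁴)/32 = π(0.276⁴ − 0.142⁴)/32 = 5.298×10^-4 m⁴.
τ_max = T·r/J = 17900 × 0.138 / 5.298×10^-4 = 4.663×10^6 Pa.

4.66 N/mm²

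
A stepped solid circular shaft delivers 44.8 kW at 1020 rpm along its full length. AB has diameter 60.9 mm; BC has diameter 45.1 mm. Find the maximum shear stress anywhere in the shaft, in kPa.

23300 kPa

ω = 2π·1020/60 = 106.8 rad/s, so T = P/ω = 44.8×10³ / 106.8 = 419.4 N·m.
Under the same torque, τ_max = 16T/(πd³) is largest where d is smallest — segment BC (d = 45.1 mm).
τ_max = 16·419.4/(π·(0.0451)³) = 2.329×10^7 Pa.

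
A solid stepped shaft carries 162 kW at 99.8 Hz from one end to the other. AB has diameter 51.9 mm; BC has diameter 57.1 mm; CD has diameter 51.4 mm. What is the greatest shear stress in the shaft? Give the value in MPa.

ω = 2π·99.8 = 627.1 rad/s, so T = P/ω = 162×10³ / 627.1 = 258.3 N·m.
Under the same torque, τ_max = 16T/(πd³) is largest where d is smallest — segment CD (d = 51.4 mm).
τ_max = 16·258.3/(π·(0.0514)³) = 9.689×10^6 Pa.

9.69 MPa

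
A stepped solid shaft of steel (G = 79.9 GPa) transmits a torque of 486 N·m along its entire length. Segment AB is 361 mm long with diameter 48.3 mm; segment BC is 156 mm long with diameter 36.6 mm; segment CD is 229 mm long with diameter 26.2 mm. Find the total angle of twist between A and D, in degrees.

2.27°

J_AB = π(0.0483)⁴/32 = 5.34×10^-7 m⁴; J_BC = π(0.0366)⁴/32 = 1.76×10^-7 m⁴; J_CD = π(0.0262)⁴/32 = 4.63×10^-8 m⁴.
θ = (T/G)·Σ L_i/J_i = (486.0/79.9×10⁹)·(0.361/5.34×10^-7 + 0.156/1.76×10^-7 + 0.229/4.63×10^-8) = 0.03961 rad.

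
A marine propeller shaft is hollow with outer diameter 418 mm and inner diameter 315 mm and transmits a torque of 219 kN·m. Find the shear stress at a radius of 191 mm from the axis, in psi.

J = π(d_o⁴ − d_i⁴)/32 = π(0.418⁴ − 0.315⁴)/32 = 2.031×10^-3 m⁴.
Shear stress varies linearly with radius: τ = T·r/J = 219000 × 0.191 / 2.031×10^-3 = 2.060×10^7 Pa.

2990 psi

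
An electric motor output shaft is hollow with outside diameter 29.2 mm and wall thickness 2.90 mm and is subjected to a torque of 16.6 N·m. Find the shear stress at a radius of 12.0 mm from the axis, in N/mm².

J = π(d_o⁴ − d_i⁴)/32 = π(0.0292⁴ − 0.0234⁴)/32 = 4.194×10^-8 m⁴.
Shear stress varies linearly with radius: τ = T·r/J = 16.60 × 0.0120 / 4.194×10^-8 = 4.750×10^6 Pa.

4.75 N/mm²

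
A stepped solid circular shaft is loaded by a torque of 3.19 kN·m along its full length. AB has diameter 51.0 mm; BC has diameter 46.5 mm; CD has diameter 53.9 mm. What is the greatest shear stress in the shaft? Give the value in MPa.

Under the same torque, τ_max = 16T/(πd³) is largest where d is smallest — segment BC (d = 46.5 mm).
τ_max = 16·3190/(π·(0.0465)³) = 1.616×10^8 Pa.

162 MPa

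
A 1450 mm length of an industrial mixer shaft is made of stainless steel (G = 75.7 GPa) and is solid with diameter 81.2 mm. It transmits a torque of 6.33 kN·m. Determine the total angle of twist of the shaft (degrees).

J = πd⁴/32 = π(0.0812)⁴/32 = 4.268×10^-6 m⁴.
θ = T·L/(G·J) = 6330 × 1.45 / (75.7×10⁹ × 4.268×10^-6) = 0.02841 rad.

1.63°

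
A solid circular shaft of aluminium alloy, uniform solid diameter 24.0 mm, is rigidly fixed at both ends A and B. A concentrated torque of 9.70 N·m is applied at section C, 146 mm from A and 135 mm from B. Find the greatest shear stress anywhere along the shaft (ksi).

0.269 ksi

With uniform GJ and both ends fixed, compatibility θ_AC = θ_CB gives T_A·a = T_B·b, together with T_A + T_B = T₀.
T_A = T₀·b/(a+b) = 9.700·135/281.0 = 4.660 N·m; T_B = 5.040 N·m.
τ in each portion: τ_AC = 1.72×10^6 Pa, τ_CB = 1.86×10^6 Pa; maximum is in CB.
τ_max = T_CB·r/J = 5.040·0.0120/3.26×10^-8 = 1.857×10^6 Pa.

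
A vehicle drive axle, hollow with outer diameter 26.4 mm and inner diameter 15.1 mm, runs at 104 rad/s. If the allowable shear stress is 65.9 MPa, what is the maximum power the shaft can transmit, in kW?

22.1 kW

J = π(d_o⁴ − d_i⁴)/32 = π(0.0264⁴ − 0.0151⁴)/32 = 4.258×10^-8 m⁴.
T_max = τ_allow·J/r = 6.59×10^7 × 4.258×10^-8 / 0.0132 = 212.6 N·m.
ω = 104 rad/s, so P_max = T_max·ω = 2.211×10^4 W.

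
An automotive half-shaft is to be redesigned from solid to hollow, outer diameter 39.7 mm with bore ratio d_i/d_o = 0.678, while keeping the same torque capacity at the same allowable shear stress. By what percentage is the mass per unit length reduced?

Equal τ_max and T ⇒ the solid shaft needs d_s³ = d_o³(1−k⁴), so d_s = 39.7·(1−0.678⁴)^(1/3) = 36.68 mm.
Area ratio A_h/A_s = d_o²(1−k²)/d_s² = (1−k²)/(1−k⁴)^(2/3) = 0.6330.
Mass saving = 1 − 0.6330 = 36.7 %.

36.7 %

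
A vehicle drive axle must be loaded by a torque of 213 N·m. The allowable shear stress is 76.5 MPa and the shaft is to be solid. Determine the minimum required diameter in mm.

For a solid shaft τ_max = 16T/(πd³), so d = (16T/(π τ_allow))^(1/3) = (16·213.0/(π·7.65×10^7))^(1/3) = 0.02420 m.

24.2 mm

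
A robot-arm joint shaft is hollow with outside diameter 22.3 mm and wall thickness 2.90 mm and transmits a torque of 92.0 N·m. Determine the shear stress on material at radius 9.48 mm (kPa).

51300 kPa

J = π(d_o⁴ − d_i⁴)/32 = π(0.0223⁴ − 0.0165⁴)/32 = 1.700×10^-8 m⁴.
Shear stress varies linearly with radius: τ = T·r/J = 92.00 × 0.00948 / 1.700×10^-8 = 5.130×10^7 Pa.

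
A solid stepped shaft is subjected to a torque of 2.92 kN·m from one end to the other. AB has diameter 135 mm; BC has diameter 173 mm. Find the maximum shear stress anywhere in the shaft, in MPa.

Under the same torque, τ_max = 16T/(πd³) is largest where d is smallest — segment AB (d = 135 mm).
τ_max = 16·2920/(π·(0.135)³) = 6.044×10^6 Pa.

6.04 MPa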